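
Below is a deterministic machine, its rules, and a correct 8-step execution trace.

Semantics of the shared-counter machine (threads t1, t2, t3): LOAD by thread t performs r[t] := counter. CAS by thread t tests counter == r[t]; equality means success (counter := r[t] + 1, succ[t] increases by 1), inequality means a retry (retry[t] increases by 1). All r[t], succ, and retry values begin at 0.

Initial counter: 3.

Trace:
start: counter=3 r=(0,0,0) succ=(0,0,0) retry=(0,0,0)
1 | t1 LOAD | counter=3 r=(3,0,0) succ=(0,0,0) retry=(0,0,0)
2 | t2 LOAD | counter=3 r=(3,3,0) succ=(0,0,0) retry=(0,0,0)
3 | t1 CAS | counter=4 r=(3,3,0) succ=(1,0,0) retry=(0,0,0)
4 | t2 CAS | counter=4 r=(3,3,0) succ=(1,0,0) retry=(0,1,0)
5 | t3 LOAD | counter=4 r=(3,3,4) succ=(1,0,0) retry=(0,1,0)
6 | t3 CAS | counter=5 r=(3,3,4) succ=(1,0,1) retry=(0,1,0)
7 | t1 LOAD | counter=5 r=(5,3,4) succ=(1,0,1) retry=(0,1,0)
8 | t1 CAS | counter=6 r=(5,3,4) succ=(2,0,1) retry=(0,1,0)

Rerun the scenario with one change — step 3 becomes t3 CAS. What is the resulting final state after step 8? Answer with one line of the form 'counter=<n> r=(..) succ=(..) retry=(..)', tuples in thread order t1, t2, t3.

counter=6 r=(5,3,4) succ=(1,1,1) retry=(0,0,1)

(re-executing from step 3 with the substitution; state before step 3: counter=3 r=(3,3,0) succ=(0,0,0) retry=(0,0,0))
3 | t3 CAS | counter=3 r=(3,3,0) succ=(0,0,0) retry=(0,0,1)
4 | t2 CAS | counter=4 r=(3,3,0) succ=(0,1,0) retry=(0,0,1)
5 | t3 LOAD | counter=4 r=(3,3,4) succ=(0,1,0) retry=(0,0,1)
6 | t3 CAS | counter=5 r=(3,3,4) succ=(0,1,1) retry=(0,0,1)
7 | t1 LOAD | counter=5 r=(5,3,4) succ=(0,1,1) retry=(0,0,1)
8 | t1 CAS | counter=6 r=(5,3,4) succ=(1,1,1) retry=(0,0,1)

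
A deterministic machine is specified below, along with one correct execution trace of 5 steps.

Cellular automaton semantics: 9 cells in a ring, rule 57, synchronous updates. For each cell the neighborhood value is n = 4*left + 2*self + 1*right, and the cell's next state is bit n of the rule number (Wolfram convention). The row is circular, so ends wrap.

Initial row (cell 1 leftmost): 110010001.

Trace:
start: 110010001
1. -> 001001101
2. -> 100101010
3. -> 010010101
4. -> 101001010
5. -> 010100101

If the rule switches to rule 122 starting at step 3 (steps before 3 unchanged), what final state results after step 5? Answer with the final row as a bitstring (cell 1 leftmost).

100110101

(re-executing steps 3..5 under rule 122; state before step 3: 100101010)
3. -> 011010101
4. -> 111101010
5. -> 100110101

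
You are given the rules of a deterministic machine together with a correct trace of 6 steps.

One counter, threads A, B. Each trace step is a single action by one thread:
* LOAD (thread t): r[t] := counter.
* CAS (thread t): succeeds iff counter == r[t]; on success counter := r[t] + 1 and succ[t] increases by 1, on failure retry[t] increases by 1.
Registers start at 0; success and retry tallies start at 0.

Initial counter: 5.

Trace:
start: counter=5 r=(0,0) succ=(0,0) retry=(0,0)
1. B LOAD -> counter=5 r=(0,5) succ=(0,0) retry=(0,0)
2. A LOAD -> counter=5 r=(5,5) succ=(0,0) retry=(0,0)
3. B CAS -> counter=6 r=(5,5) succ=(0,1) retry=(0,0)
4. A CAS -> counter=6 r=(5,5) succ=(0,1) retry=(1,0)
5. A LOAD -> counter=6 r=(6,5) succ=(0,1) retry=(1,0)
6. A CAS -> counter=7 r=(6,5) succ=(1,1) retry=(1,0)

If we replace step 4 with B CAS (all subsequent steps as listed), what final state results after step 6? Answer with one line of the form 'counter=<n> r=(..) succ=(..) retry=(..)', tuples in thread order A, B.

counter=7 r=(6,5) succ=(1,1) retry=(0,1)

(re-executing from step 4 with the substitution; state before step 4: counter=6 r=(5,5) succ=(0,1) retry=(0,0))
4. B CAS -> counter=6 r=(5,5) succ=(0,1) retry=(0,1)
5. A LOAD -> counter=6 r=(6,5) succ=(0,1) retry=(0,1)
6. A CAS -> counter=7 r=(6,5) succ=(1,1) retry=(0,1)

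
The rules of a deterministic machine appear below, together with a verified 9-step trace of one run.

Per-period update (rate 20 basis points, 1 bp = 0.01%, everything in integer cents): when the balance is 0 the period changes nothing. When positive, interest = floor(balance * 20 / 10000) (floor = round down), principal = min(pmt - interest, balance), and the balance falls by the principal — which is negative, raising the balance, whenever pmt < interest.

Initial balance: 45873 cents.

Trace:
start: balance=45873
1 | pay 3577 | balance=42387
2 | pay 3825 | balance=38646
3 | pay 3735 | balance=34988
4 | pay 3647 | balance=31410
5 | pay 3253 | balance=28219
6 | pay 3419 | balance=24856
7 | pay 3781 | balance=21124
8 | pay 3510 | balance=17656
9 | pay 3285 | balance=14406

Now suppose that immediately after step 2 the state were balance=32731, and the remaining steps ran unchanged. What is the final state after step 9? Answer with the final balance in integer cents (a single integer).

state after step 2 := balance=32731
3 | pay 3735 | balance=29061
4 | pay 3647 | balance=25472
5 | pay 3253 | balance=22269
6 | pay 3419 | balance=18894
7 | pay 3781 | balance=15150
8 | pay 3510 | balance=11670
9 | pay 3285 | balance=8408

8408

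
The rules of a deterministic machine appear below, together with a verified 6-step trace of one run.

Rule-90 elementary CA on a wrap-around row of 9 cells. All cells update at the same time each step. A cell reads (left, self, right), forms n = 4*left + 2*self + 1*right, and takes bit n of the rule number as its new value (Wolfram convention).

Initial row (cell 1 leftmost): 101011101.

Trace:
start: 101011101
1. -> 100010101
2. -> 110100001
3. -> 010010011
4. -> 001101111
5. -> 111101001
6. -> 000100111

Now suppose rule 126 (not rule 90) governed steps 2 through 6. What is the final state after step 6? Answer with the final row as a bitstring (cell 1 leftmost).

000001111

(re-executing steps 2..6 under rule 126; state before step 2: 100010101)
2. -> 110111111
3. -> 011100000
4. -> 110110000
5. -> 111111001
6. -> 000001111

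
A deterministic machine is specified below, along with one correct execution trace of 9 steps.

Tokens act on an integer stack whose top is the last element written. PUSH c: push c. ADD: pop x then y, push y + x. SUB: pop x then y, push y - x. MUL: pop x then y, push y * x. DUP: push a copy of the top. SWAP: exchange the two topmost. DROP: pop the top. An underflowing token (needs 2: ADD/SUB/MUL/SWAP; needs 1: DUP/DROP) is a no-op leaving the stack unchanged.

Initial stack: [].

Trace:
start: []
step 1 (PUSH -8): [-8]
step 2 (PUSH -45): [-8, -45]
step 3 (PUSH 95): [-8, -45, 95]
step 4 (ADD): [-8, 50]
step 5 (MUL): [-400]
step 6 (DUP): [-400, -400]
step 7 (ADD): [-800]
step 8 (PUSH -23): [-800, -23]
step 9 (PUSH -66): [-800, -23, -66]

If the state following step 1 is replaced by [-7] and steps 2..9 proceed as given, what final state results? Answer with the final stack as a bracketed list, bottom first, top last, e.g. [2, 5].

state after step 1 := [-7]
step 2 (PUSH -45): [-7, -45]
step 3 (PUSH 95): [-7, -45, 95]
step 4 (ADD): [-7, 50]
step 5 (MUL): [-350]
step 6 (DUP): [-350, -350]
step 7 (ADD): [-700]
step 8 (PUSH -23): [-700, -23]
step 9 (PUSH -66): [-700, -23, -66]

[-700, -23, -66]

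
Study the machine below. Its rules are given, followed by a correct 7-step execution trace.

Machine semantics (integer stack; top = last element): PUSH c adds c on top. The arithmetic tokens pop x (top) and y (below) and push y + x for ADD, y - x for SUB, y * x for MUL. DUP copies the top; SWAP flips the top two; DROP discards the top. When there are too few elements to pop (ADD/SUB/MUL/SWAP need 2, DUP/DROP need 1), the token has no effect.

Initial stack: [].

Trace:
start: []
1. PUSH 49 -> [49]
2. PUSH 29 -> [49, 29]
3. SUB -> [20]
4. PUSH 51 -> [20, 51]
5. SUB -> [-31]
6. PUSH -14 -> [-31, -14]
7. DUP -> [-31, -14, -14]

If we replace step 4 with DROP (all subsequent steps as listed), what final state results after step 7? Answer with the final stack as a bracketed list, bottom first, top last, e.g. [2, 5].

[-14, -14]

(re-executing from step 4 with the substitution; state before step 4: [20])
4. DROP -> []
5. SUB -> []
6. PUSH -14 -> [-14]
7. DUP -> [-14, -14]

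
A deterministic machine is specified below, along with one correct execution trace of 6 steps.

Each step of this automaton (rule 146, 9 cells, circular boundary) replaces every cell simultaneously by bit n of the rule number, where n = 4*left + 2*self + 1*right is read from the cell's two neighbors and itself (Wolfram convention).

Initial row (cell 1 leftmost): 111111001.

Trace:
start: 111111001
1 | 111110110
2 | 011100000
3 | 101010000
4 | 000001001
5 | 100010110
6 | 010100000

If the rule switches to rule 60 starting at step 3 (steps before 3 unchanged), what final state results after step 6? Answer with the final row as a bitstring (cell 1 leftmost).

(re-executing steps 3..6 under rule 60; state before step 3: 011100000)
3 | 010010000
4 | 011011000
5 | 010110100
6 | 011101110

011101110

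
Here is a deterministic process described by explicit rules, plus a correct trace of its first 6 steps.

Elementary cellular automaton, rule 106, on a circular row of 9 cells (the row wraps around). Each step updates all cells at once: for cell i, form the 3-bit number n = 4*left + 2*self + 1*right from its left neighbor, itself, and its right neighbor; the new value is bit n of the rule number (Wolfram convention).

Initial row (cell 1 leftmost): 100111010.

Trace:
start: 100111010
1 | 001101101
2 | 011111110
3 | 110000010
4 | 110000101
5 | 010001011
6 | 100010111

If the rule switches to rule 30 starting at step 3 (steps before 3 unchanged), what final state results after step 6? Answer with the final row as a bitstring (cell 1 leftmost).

(re-executing steps 3..6 under rule 30; state before step 3: 011111110)
3 | 110000001
4 | 001000011
5 | 111100110
6 | 100011100

100011100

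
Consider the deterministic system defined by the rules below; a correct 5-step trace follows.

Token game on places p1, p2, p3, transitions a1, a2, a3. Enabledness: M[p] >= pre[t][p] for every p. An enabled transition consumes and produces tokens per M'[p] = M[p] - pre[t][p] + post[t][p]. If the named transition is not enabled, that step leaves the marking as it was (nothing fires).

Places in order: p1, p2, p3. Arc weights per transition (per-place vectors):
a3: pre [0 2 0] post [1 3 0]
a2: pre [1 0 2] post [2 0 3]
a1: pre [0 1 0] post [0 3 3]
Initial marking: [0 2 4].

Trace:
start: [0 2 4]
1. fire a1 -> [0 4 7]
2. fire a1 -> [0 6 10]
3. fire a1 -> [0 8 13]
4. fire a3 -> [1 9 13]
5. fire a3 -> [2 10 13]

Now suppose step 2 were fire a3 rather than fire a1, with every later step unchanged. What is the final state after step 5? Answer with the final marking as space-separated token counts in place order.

(re-executing from step 2 with the substitution; state before step 2: [0 4 7])
2. fire a3 -> [1 5 7]
3. fire a1 -> [1 7 10]
4. fire a3 -> [2 8 10]
5. fire a3 -> [3 9 10]

3 9 10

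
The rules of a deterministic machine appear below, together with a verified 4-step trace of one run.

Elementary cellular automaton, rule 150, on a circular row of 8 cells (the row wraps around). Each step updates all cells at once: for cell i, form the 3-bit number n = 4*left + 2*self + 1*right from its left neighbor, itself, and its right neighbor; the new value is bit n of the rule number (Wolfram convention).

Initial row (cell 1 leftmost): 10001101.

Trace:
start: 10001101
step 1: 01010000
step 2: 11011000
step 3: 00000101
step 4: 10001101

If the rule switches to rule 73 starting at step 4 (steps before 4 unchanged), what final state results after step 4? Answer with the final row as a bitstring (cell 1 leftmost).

01110000

(re-executing step 4 under rule 73; state before step 4: 00000101)
step 4: 01110000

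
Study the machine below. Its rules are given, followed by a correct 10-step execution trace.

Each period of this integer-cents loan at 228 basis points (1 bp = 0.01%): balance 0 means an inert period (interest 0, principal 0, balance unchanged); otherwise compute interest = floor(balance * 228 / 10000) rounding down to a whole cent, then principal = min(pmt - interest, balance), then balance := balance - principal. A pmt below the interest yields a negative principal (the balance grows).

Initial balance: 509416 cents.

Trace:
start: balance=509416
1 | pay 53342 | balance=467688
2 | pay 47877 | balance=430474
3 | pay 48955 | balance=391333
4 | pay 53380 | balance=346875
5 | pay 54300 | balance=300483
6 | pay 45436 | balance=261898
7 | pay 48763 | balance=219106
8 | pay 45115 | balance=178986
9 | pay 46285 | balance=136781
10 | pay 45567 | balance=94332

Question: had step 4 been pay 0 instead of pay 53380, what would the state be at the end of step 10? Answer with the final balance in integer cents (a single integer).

155442

(re-executing from step 4 with the substitution; state before step 4: balance=391333)
4 | pay 0 | balance=400255
5 | pay 54300 | balance=355080
6 | pay 45436 | balance=317739
7 | pay 48763 | balance=276220
8 | pay 45115 | balance=237402
9 | pay 46285 | balance=196529
10 | pay 45567 | balance=155442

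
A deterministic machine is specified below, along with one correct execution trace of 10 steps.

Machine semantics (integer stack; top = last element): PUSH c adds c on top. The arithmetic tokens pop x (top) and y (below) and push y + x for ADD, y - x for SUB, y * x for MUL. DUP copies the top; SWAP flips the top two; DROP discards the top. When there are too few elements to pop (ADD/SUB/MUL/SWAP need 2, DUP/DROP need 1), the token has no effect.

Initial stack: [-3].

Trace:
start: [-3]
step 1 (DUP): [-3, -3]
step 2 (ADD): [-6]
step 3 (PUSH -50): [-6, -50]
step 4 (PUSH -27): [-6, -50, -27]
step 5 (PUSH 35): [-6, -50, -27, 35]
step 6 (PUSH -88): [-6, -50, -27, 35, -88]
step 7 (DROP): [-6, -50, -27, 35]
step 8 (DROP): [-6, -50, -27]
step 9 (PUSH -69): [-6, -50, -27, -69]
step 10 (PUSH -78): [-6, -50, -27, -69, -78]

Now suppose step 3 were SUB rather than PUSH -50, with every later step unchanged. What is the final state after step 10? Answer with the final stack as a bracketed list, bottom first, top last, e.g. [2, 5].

(re-executing from step 3 with the substitution; state before step 3: [-6])
step 3 (SUB): [-6]
step 4 (PUSH -27): [-6, -27]
step 5 (PUSH 35): [-6, -27, 35]
step 6 (PUSH -88): [-6, -27, 35, -88]
step 7 (DROP): [-6, -27, 35]
step 8 (DROP): [-6, -27]
step 9 (PUSH -69): [-6, -27, -69]
step 10 (PUSH -78): [-6, -27, -69, -78]

[-6, -27, -69, -78]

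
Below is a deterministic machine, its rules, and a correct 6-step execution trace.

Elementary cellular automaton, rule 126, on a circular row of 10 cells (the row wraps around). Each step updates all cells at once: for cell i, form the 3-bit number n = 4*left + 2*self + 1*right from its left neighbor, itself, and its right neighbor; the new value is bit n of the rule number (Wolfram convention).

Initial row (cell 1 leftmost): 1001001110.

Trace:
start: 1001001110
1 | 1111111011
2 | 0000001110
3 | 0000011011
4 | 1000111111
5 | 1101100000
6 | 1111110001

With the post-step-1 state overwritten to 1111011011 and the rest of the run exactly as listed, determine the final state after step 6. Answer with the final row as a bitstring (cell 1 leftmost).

0001100110

state after step 1 := 1111011011
2 | 0001111110
3 | 0011000011
4 | 1111100111
5 | 0000111100
6 | 0001100110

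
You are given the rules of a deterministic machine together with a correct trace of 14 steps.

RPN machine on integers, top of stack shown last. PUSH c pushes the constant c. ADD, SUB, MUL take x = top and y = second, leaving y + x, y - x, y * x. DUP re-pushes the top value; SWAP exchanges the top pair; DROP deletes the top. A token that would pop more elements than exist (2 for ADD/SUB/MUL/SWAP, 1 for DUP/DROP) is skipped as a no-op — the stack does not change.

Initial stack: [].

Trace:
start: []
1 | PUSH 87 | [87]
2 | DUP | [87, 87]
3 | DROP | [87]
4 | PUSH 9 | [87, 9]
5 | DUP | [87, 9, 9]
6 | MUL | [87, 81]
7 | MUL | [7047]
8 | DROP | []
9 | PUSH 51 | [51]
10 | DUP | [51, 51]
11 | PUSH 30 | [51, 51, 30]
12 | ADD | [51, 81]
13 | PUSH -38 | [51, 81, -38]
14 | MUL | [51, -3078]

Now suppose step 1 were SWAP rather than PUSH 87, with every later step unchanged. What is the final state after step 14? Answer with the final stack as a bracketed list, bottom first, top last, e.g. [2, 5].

(re-executing from step 1 with the substitution; state before step 1: [])
1 | SWAP | []
2 | DUP | []
3 | DROP | []
4 | PUSH 9 | [9]
5 | DUP | [9, 9]
6 | MUL | [81]
7 | MUL | [81]
8 | DROP | []
9 | PUSH 51 | [51]
10 | DUP | [51, 51]
11 | PUSH 30 | [51, 51, 30]
12 | ADD | [51, 81]
13 | PUSH -38 | [51, 81, -38]
14 | MUL | [51, -3078]

[51, -3078]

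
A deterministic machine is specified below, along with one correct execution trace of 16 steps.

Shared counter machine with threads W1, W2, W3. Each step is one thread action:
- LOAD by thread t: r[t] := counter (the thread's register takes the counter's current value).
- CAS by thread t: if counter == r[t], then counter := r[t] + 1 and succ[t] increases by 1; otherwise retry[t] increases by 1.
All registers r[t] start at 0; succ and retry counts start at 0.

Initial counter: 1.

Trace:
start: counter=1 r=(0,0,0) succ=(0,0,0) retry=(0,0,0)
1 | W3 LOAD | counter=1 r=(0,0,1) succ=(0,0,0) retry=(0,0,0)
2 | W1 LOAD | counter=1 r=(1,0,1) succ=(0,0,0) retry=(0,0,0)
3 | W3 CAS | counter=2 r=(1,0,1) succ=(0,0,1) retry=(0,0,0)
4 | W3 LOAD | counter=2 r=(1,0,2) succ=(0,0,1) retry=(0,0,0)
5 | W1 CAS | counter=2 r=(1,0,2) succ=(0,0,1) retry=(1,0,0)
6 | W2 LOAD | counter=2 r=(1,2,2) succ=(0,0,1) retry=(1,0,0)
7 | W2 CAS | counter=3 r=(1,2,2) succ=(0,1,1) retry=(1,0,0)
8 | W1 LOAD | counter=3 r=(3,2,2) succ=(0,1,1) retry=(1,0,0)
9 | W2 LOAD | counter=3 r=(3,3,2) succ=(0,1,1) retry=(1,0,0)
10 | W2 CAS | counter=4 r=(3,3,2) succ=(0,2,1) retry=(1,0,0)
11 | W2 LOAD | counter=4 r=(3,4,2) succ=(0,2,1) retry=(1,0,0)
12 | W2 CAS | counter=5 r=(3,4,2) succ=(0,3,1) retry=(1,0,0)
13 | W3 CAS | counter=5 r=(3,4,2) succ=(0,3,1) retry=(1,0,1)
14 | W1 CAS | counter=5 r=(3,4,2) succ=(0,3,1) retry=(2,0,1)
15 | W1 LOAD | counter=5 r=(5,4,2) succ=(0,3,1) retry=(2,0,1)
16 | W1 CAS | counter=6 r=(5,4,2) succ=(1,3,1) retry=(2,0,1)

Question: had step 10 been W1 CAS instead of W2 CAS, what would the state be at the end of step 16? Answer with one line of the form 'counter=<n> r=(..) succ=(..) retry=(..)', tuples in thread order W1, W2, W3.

(re-executing from step 10 with the substitution; state before step 10: counter=3 r=(3,3,2) succ=(0,1,1) retry=(1,0,0))
10 | W1 CAS | counter=4 r=(3,3,2) succ=(1,1,1) retry=(1,0,0)
11 | W2 LOAD | counter=4 r=(3,4,2) succ=(1,1,1) retry=(1,0,0)
12 | W2 CAS | counter=5 r=(3,4,2) succ=(1,2,1) retry=(1,0,0)
13 | W3 CAS | counter=5 r=(3,4,2) succ=(1,2,1) retry=(1,0,1)
14 | W1 CAS | counter=5 r=(3,4,2) succ=(1,2,1) retry=(2,0,1)
15 | W1 LOAD | counter=5 r=(5,4,2) succ=(1,2,1) retry=(2,0,1)
16 | W1 CAS | counter=6 r=(5,4,2) succ=(2,2,1) retry=(2,0,1)

counter=6 r=(5,4,2) succ=(2,2,1) retry=(2,0,1)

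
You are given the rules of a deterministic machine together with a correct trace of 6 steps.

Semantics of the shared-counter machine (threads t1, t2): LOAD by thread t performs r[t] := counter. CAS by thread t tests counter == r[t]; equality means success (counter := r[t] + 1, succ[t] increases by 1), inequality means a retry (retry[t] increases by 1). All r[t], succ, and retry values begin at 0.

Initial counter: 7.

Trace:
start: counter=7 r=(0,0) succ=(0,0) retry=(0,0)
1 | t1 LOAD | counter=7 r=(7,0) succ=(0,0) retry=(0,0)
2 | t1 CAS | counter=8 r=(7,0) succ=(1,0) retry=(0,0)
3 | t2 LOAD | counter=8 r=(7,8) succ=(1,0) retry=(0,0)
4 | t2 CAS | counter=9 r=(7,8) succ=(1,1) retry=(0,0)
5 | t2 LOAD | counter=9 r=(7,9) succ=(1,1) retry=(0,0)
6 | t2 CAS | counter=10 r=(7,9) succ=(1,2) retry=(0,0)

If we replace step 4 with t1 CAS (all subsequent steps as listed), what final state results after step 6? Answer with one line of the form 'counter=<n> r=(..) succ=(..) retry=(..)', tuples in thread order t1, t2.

counter=9 r=(7,8) succ=(1,1) retry=(1,0)

(re-executing from step 4 with the substitution; state before step 4: counter=8 r=(7,8) succ=(1,0) retry=(0,0))
4 | t1 CAS | counter=8 r=(7,8) succ=(1,0) retry=(1,0)
5 | t2 LOAD | counter=8 r=(7,8) succ=(1,0) retry=(1,0)
6 | t2 CAS | counter=9 r=(7,8) succ=(1,1) retry=(1,0)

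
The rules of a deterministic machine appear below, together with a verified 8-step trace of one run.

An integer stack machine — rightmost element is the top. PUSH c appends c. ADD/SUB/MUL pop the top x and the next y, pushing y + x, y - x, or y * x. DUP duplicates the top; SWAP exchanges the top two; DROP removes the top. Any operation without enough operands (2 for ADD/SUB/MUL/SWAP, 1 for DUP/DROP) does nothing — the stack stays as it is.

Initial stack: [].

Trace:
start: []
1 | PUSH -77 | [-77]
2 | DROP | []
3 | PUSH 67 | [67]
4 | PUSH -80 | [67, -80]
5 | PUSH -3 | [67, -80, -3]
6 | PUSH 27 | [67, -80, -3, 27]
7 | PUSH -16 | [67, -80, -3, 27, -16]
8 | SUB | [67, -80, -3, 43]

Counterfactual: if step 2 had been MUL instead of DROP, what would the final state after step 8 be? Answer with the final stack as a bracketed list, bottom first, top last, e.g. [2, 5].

[-77, 67, -80, -3, 43]

(re-executing from step 2 with the substitution; state before step 2: [-77])
2 | MUL | [-77]
3 | PUSH 67 | [-77, 67]
4 | PUSH -80 | [-77, 67, -80]
5 | PUSH -3 | [-77, 67, -80, -3]
6 | PUSH 27 | [-77, 67, -80, -3, 27]
7 | PUSH -16 | [-77, 67, -80, -3, 27, -16]
8 | SUB | [-77, 67, -80, -3, 43]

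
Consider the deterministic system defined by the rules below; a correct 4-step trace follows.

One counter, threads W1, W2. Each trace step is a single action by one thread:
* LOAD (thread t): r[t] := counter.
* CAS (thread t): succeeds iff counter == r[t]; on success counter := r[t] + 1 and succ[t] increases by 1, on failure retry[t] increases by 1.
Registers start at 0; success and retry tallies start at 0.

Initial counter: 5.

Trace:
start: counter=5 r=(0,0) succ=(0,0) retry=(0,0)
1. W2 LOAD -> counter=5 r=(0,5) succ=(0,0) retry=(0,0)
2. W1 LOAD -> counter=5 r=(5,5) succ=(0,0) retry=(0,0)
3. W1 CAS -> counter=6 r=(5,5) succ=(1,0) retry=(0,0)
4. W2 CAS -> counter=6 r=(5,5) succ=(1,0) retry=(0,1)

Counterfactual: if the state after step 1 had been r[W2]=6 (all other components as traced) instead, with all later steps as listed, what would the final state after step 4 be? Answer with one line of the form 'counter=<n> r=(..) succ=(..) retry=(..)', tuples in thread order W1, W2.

counter=7 r=(5,6) succ=(1,1) retry=(0,0)

state after step 1 := counter=5 r=(0,6) succ=(0,0) retry=(0,0)
2. W1 LOAD -> counter=5 r=(5,6) succ=(0,0) retry=(0,0)
3. W1 CAS -> counter=6 r=(5,6) succ=(1,0) retry=(0,0)
4. W2 CAS -> counter=7 r=(5,6) succ=(1,1) retry=(0,0)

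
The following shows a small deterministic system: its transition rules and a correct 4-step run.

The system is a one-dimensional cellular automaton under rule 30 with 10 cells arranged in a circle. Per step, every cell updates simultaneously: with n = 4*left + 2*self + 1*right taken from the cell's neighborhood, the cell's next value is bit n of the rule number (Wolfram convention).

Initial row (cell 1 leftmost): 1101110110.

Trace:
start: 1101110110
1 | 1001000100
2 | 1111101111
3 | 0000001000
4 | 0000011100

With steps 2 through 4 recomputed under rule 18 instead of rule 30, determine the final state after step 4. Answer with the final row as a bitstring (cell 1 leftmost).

(re-executing steps 2..4 under rule 18; state before step 2: 1001000100)
2 | 0110101011
3 | 0000000000
4 | 0000000000

0000000000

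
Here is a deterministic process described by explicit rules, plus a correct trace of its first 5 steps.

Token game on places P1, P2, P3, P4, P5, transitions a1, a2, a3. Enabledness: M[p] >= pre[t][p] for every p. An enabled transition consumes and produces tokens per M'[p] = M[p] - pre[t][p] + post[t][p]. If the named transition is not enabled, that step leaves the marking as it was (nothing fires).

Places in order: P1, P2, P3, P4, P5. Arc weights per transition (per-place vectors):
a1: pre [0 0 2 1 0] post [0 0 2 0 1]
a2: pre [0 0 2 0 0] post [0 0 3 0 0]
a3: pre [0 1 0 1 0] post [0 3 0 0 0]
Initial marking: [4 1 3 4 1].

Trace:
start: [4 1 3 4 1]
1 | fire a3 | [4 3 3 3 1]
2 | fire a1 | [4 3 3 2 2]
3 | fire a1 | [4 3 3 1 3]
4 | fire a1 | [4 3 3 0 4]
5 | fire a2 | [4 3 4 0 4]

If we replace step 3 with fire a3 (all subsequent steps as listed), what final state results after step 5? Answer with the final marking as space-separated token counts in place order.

(re-executing from step 3 with the substitution; state before step 3: [4 3 3 2 2])
3 | fire a3 | [4 5 3 1 2]
4 | fire a1 | [4 5 3 0 3]
5 | fire a2 | [4 5 4 0 3]

4 5 4 0 3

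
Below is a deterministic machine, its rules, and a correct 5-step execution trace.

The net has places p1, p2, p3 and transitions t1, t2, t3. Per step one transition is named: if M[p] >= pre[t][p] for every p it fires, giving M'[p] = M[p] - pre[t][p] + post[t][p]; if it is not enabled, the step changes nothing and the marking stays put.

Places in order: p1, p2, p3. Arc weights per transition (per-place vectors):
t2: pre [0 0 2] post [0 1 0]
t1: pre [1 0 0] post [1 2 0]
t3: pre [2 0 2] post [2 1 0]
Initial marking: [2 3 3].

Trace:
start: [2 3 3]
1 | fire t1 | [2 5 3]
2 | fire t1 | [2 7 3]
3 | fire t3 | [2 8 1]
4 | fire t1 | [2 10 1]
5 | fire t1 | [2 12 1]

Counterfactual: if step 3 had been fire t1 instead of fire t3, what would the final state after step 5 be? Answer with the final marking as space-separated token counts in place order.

2 13 3

(re-executing from step 3 with the substitution; state before step 3: [2 7 3])
3 | fire t1 | [2 9 3]
4 | fire t1 | [2 11 3]
5 | fire t1 | [2 13 3]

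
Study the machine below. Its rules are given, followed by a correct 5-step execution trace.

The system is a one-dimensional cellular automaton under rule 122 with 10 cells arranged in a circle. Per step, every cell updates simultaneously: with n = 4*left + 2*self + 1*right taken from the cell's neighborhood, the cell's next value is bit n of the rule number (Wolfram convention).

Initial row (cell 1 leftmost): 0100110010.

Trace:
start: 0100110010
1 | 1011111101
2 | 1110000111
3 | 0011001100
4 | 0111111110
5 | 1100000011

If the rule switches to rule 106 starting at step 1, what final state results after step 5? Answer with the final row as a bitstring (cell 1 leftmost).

(re-executing steps 1..5 under rule 106; state before step 1: 0100110010)
1 | 1001110100
2 | 0011011001
3 | 0111111010
4 | 1100001100
5 | 1100011101

1100011101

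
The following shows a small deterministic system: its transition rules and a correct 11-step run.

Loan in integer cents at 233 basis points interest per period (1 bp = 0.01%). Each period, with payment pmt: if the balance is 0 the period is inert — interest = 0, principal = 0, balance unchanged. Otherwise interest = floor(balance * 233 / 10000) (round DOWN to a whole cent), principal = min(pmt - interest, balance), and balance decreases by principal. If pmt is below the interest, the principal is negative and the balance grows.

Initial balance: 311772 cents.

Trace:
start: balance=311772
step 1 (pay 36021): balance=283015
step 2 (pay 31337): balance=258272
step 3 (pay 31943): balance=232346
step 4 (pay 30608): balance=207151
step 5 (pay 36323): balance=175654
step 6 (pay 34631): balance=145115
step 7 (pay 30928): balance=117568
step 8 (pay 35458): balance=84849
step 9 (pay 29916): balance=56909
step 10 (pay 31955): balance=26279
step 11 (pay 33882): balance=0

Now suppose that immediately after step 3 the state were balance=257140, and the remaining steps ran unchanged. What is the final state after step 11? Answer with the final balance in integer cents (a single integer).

22821

state after step 3 := balance=257140
step 4 (pay 30608): balance=232523
step 5 (pay 36323): balance=201617
step 6 (pay 34631): balance=171683
step 7 (pay 30928): balance=144755
step 8 (pay 35458): balance=112669
step 9 (pay 29916): balance=85378
step 10 (pay 31955): balance=55412
step 11 (pay 33882): balance=22821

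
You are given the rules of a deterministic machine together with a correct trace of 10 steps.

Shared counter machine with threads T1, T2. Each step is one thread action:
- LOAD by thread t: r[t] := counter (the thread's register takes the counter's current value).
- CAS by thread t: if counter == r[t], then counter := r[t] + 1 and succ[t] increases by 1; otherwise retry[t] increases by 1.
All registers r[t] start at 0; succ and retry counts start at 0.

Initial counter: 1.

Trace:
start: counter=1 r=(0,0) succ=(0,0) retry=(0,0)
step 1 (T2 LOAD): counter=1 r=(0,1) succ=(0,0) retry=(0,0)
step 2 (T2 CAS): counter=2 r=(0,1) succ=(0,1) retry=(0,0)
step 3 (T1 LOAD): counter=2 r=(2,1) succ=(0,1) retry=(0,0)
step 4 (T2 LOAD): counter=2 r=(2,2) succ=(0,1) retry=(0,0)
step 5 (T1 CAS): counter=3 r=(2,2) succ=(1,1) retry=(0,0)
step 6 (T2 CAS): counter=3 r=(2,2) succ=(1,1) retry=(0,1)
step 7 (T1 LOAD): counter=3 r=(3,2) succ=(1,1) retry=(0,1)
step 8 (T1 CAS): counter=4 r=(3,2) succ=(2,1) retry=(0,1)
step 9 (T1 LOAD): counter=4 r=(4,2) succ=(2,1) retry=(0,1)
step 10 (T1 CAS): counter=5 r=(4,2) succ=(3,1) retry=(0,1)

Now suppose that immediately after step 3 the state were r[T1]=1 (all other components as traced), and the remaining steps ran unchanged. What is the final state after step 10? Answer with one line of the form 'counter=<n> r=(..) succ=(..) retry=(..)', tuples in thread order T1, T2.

state after step 3 := counter=2 r=(1,1) succ=(0,1) retry=(0,0)
step 4 (T2 LOAD): counter=2 r=(1,2) succ=(0,1) retry=(0,0)
step 5 (T1 CAS): counter=2 r=(1,2) succ=(0,1) retry=(1,0)
step 6 (T2 CAS): counter=3 r=(1,2) succ=(0,2) retry=(1,0)
step 7 (T1 LOAD): counter=3 r=(3,2) succ=(0,2) retry=(1,0)
step 8 (T1 CAS): counter=4 r=(3,2) succ=(1,2) retry=(1,0)
step 9 (T1 LOAD): counter=4 r=(4,2) succ=(1,2) retry=(1,0)
step 10 (T1 CAS): counter=5 r=(4,2) succ=(2,2) retry=(1,0)

counter=5 r=(4,2) succ=(2,2) retry=(1,0)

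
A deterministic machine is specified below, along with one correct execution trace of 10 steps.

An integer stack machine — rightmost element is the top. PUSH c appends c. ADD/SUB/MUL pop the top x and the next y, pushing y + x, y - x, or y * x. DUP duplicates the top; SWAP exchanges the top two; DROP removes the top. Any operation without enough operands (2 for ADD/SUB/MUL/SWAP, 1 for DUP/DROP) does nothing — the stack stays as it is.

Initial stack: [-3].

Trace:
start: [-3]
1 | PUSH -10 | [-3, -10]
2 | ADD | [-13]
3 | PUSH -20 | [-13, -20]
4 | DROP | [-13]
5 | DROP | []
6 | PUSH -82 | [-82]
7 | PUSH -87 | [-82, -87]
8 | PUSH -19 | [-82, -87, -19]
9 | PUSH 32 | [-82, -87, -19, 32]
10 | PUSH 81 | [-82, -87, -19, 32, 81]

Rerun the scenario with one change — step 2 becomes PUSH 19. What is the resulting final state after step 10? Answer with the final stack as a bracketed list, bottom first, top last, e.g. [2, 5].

[-3, -10, -82, -87, -19, 32, 81]

(re-executing from step 2 with the substitution; state before step 2: [-3, -10])
2 | PUSH 19 | [-3, -10, 19]
3 | PUSH -20 | [-3, -10, 19, -20]
4 | DROP | [-3, -10, 19]
5 | DROP | [-3, -10]
6 | PUSH -82 | [-3, -10, -82]
7 | PUSH -87 | [-3, -10, -82, -87]
8 | PUSH -19 | [-3, -10, -82, -87, -19]
9 | PUSH 32 | [-3, -10, -82, -87, -19, 32]
10 | PUSH 81 | [-3, -10, -82, -87, -19, 32, 81]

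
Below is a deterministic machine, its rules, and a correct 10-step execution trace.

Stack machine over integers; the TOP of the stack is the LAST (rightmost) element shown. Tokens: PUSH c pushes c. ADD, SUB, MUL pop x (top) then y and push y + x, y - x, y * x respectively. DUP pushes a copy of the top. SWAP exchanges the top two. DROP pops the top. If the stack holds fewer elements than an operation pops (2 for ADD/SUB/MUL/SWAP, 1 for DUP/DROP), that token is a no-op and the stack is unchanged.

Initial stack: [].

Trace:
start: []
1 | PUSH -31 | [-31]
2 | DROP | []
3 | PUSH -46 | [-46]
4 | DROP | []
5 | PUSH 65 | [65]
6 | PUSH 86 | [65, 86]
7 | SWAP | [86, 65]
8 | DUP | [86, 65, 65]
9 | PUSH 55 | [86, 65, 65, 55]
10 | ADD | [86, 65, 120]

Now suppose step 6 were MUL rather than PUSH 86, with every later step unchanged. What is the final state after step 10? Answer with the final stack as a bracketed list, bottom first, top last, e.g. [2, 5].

[65, 120]

(re-executing from step 6 with the substitution; state before step 6: [65])
6 | MUL | [65]
7 | SWAP | [65]
8 | DUP | [65, 65]
9 | PUSH 55 | [65, 65, 55]
10 | ADD | [65, 120]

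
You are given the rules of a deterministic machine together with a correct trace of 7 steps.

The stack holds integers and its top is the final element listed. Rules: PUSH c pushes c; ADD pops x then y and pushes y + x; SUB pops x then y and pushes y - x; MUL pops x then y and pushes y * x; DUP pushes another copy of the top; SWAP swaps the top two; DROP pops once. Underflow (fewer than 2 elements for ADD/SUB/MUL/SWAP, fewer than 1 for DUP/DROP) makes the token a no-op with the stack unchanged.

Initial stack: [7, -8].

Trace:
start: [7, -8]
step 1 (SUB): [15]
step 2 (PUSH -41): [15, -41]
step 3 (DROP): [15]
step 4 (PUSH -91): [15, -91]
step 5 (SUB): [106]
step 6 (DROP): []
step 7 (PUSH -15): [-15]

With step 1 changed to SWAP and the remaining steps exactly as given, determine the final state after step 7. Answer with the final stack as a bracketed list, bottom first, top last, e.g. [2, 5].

(re-executing from step 1 with the substitution; state before step 1: [7, -8])
step 1 (SWAP): [-8, 7]
step 2 (PUSH -41): [-8, 7, -41]
step 3 (DROP): [-8, 7]
step 4 (PUSH -91): [-8, 7, -91]
step 5 (SUB): [-8, 98]
step 6 (DROP): [-8]
step 7 (PUSH -15): [-8, -15]

[-8, -15]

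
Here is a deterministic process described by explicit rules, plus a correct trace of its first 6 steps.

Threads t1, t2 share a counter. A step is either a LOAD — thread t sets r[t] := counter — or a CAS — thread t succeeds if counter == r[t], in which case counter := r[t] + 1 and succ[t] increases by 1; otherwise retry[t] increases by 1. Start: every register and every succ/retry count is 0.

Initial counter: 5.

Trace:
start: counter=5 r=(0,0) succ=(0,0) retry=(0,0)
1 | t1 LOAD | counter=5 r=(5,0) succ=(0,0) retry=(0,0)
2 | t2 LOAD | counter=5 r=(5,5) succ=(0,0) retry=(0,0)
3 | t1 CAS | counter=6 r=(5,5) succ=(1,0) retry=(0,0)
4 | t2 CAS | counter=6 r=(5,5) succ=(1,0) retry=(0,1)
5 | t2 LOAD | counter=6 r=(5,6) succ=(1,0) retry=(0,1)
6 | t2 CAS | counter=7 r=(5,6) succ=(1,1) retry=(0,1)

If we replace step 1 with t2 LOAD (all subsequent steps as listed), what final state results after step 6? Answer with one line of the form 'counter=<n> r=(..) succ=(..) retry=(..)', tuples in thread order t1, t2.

(re-executing from step 1 with the substitution; state before step 1: counter=5 r=(0,0) succ=(0,0) retry=(0,0))
1 | t2 LOAD | counter=5 r=(0,5) succ=(0,0) retry=(0,0)
2 | t2 LOAD | counter=5 r=(0,5) succ=(0,0) retry=(0,0)
3 | t1 CAS | counter=5 r=(0,5) succ=(0,0) retry=(1,0)
4 | t2 CAS | counter=6 r=(0,5) succ=(0,1) retry=(1,0)
5 | t2 LOAD | counter=6 r=(0,6) succ=(0,1) retry=(1,0)
6 | t2 CAS | counter=7 r=(0,6) succ=(0,2) retry=(1,0)

counter=7 r=(0,6) succ=(0,2) retry=(1,0)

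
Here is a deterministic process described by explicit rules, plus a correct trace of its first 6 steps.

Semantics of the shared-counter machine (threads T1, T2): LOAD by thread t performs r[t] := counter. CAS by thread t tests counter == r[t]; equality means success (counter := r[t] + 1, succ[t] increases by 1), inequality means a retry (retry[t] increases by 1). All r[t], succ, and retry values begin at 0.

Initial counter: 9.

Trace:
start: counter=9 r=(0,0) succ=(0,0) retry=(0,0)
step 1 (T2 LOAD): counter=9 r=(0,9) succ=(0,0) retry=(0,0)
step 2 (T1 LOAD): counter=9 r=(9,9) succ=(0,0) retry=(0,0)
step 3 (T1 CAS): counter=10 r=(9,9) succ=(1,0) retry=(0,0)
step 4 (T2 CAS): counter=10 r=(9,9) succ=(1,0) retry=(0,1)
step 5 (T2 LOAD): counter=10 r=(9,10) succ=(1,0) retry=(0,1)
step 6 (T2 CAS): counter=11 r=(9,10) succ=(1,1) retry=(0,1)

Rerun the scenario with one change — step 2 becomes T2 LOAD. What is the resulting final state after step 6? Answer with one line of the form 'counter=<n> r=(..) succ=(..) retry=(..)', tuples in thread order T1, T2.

(re-executing from step 2 with the substitution; state before step 2: counter=9 r=(0,9) succ=(0,0) retry=(0,0))
step 2 (T2 LOAD): counter=9 r=(0,9) succ=(0,0) retry=(0,0)
step 3 (T1 CAS): counter=9 r=(0,9) succ=(0,0) retry=(1,0)
step 4 (T2 CAS): counter=10 r=(0,9) succ=(0,1) retry=(1,0)
step 5 (T2 LOAD): counter=10 r=(0,10) succ=(0,1) retry=(1,0)
step 6 (T2 CAS): counter=11 r=(0,10) succ=(0,2) retry=(1,0)

counter=11 r=(0,10) succ=(0,2) retry=(1,0)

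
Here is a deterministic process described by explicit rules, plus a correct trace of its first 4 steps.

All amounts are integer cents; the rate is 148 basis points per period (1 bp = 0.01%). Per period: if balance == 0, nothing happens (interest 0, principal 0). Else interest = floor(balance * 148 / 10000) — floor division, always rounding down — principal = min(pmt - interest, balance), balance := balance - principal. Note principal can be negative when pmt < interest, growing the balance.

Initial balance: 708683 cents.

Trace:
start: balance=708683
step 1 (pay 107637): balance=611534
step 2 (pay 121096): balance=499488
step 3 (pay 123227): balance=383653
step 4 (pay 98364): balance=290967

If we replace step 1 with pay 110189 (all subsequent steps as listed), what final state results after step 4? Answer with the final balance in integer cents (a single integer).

(re-executing from step 1 with the substitution; state before step 1: balance=708683)
step 1 (pay 110189): balance=608982
step 2 (pay 121096): balance=496898
step 3 (pay 123227): balance=381025
step 4 (pay 98364): balance=288300

288300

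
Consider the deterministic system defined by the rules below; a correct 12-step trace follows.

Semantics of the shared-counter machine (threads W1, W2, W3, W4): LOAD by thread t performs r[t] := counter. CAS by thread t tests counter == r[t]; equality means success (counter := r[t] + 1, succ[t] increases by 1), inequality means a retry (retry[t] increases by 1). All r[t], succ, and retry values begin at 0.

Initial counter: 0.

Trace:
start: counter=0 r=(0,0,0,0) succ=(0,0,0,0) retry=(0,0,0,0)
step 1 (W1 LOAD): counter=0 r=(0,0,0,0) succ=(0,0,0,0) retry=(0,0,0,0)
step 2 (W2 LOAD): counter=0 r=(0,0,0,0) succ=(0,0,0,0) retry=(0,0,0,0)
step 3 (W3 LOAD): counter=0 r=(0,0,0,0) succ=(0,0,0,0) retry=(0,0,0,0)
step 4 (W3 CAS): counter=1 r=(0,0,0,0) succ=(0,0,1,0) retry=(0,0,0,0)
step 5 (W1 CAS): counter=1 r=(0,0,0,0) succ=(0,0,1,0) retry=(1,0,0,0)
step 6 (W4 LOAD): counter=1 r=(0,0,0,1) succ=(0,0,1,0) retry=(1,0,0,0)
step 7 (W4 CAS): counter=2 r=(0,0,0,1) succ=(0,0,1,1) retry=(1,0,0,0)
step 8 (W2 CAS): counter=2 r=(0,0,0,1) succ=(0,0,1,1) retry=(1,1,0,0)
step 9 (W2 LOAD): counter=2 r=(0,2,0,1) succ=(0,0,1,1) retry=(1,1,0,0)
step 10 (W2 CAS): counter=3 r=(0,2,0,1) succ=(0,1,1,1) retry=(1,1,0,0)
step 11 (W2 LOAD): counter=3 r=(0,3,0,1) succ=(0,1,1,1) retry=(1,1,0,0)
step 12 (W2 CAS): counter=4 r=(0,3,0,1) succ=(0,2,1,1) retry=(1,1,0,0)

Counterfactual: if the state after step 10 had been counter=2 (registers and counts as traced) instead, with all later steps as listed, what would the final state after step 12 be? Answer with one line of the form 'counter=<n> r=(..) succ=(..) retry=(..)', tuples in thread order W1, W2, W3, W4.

counter=3 r=(0,2,0,1) succ=(0,2,1,1) retry=(1,1,0,0)

state after step 10 := counter=2 r=(0,2,0,1) succ=(0,1,1,1) retry=(1,1,0,0)
step 11 (W2 LOAD): counter=2 r=(0,2,0,1) succ=(0,1,1,1) retry=(1,1,0,0)
step 12 (W2 CAS): counter=3 r=(0,2,0,1) succ=(0,2,1,1) retry=(1,1,0,0)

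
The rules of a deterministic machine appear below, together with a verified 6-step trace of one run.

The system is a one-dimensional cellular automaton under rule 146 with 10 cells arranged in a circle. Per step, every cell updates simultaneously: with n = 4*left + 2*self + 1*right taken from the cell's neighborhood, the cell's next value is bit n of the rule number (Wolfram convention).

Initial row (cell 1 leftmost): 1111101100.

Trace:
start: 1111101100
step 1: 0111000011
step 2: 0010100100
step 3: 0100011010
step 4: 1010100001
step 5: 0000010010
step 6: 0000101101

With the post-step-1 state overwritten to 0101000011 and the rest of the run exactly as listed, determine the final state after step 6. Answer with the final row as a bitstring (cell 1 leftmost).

0000100100

state after step 1 := 0101000011
step 2: 0000100100
step 3: 0001011010
step 4: 0010000001
step 5: 1101000010
step 6: 0000100100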